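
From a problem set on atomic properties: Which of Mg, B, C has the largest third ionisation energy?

Mg

IE_3 is the cost of taking one more electron from the +2 cation: Mg²⁺ is the bare [Ne] core; B²⁺ still has 1 valence electron; C²⁺ still has 2 valence electrons.
Pulling an electron out of a noble-gas core costs far more than removing a remaining valence electron, so Mg sits at the high end of IE_3.
Valence configurations: B²⁺ [He]2s¹, C²⁺ [He]2s².
Tabulated IE_3 (kJ/mol): Mg 7733, B 3660, C 4620.
So the third ionization energies run B < C < Mg.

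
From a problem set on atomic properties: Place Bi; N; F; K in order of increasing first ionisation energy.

K < Bi < N < F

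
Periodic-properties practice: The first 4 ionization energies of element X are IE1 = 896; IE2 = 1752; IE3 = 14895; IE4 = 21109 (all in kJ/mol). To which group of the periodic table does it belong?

Look for the largest jump between consecutive ionization energies: IE3/IE2 ≈ 8.5, far larger than any earlier ratio.
That jump marks the point where a core electron is being removed. So the atom has 2 valence electrons.
A main-group element with 2 valence electrons is in group 2.

Group 2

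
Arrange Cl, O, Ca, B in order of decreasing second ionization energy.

O > B > Cl > Ca

IE_2 is the cost of taking one more electron from the +1 cation: Cl⁺ still has 6 valence electrons; O⁺ still has 5 valence electrons; Ca⁺ still has 1 valence electron; B⁺ still has 2 valence electrons.
All are still removing valence electrons, so compare the +1 ions as you would atoms: IE_2 generally rises across a period (higher Z_eff) and falls down a group (larger shell), subject to the usual subshell exceptions.
Valence configurations: Cl⁺ [Ne]3s²3p⁴, O⁺ [He]2s²2p³, Ca⁺ [Ar]4s¹, B⁺ [He]2s².
Approximate IE_2 values (kJ/mol): Cl 2298, O 3388, Ca 1145, B 2427.
So the second ionization energies run Ca < Cl < B < O.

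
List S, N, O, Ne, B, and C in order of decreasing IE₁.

Ne > N > O > C > S > B

First ionization energy rises across a period (greater Z_eff holds electrons more tightly) and falls down a group (valence electrons are farther from the nucleus).
These span different periods and groups, so the two trends combine.
S > B: period and group pull opposite ways; the across-period shift dominates (1000 vs 801 kJ/mol).
C > S: the two effects oppose for this pair; the down-group effect wins (1086 vs 1000 kJ/mol).
O > C: O lies to the right of C in period 2, so the across-period effect alone puts O higher.
N > O: this pair runs against the simple trend — see the exception note.
Ne > N: both are in period 2; the period trend gives Ne the larger value.
Note the exception: N has a higher first ionization energy than O, contrary to the simple trend — pairing an electron in O's 2p⁴ costs repulsion energy, so O ionizes more easily than half-filled N (2p³).
Tabulated first ionization energy (kJ/mol): B 801, C 1086, N 1402, O 1314, Ne 2081, S 1000.
So from highest to lowest: Ne > N > O > C > S > B.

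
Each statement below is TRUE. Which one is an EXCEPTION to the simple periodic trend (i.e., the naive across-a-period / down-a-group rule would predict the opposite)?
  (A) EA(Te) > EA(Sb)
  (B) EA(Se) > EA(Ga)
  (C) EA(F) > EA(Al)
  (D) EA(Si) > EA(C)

(D)

The general trend: electron affinity increases across a period and decreases down a group.
(A) Te (period 5, group 16) vs Sb (period 5, group 15): the stated order agrees with the simple trend.
(B) Se (period 4, group 16) vs Ga (period 4, group 13): the stated order agrees with the simple trend.
(C) F (period 2, group 17) vs Al (period 3, group 13): the stated order agrees with the simple trend.
(D) Si (period 3, group 14) vs C (period 2, group 14): the stated order contradicts the simple trend.
The exception is (D): Si's larger, more diffuse 3p orbitals accept an added electron slightly more readily than C's compact 2p.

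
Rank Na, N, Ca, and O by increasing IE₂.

Ca, N, O, Na

After 1 electron has been removed, what remains? Na⁺ is the bare [Ne] core; N⁺ still has 4 valence electrons; Ca⁺ still has 1 valence electron; O⁺ still has 5 valence electrons.
Breaking into a closed-shell core is much more expensive than removing a leftover valence electron — Na has the largest IE_2 here.
Valence configurations: N⁺ [He]2s²2p², Ca⁺ [Ar]4s¹, O⁺ [He]2s²2p³.
The numbers (kJ/mol): Na 4562, N 2856, Ca 1145, O 3388.
So the second ionization energies run Ca < N < O < Na.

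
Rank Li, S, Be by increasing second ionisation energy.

After 1 electron has been removed, what remains? Li⁺ is the bare [He] core; S⁺ still has 5 valence electrons; Be⁺ still has 1 valence electron.
Core electrons are held far more tightly than valence electrons, so Li tops the IE_2 order.
Valence configurations: S⁺ [Ne]3s²3p³, Be⁺ [He]2s¹.
Approximate IE_2 values (kJ/mol): Li 7298, S 2252, Be 1757.
So the second ionization energies run Be < S < Li.

Be, S, Li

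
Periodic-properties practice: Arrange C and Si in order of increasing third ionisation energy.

The third ionization energy removes an electron from the +2 ion. For each element: C²⁺ still has 2 valence electrons; Si²⁺ still has 2 valence electrons.
All are still removing valence electrons, so compare the +2 ions as you would atoms: IE_3 generally rises across a period (higher Z_eff) and falls down a group (larger shell), subject to the usual subshell exceptions.
Valence configurations: C²⁺ [He]2s², Si²⁺ [Ne]3s².
Approximate IE_3 values (kJ/mol): C 4620, Si 3232.
Hence IE_3: Si < C.

Si < C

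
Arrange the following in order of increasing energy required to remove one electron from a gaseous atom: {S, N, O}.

S, O, N

N is in period 2, group 15; O is in period 2, group 16; S is in period 3, group 16.
IE₁ increases left→right with effective nuclear charge and decreases top→bottom as the valence shell moves farther out.
These span different periods and groups, so the two trends combine.
O > S: they share group 16; the group trend gives O the larger value.
N > O: this pair runs against the simple trend — see the exception note.
Note the exception: N has a higher first ionization energy than O, contrary to the simple trend — pairing an electron in O's 2p⁴ costs repulsion energy, so O ionizes more easily than half-filled N (2p³).
Approximate values (kJ/mol): N 1402, O 1314, S 1000.
So from lowest to highest: S < O < N.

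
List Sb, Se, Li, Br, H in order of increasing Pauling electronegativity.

Atoms toward the upper right of the periodic table pull bonding electrons most strongly.
Neither a single period nor a single group — weigh both effects.
Sb > Li: the two effects oppose for this pair; the across-period effect wins (2.05 vs 0.98).
H > Sb: period and group pull opposite ways; the down-group shift dominates (2.20 vs 2.05).
Se > H: the two effects oppose for this pair; the across-period effect wins (2.55 vs 2.20).
Br > Se: Br lies to the right of Se in period 4, so the across-period effect alone puts Br higher.
Approximate values (Pauling): H 2.20, Li 0.98, Se 2.55, Br 2.96, Sb 2.05.
So from lowest to highest: Li < Sb < H < Se < Br.

Li, Sb, H, Se, Br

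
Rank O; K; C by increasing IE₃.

K < C < O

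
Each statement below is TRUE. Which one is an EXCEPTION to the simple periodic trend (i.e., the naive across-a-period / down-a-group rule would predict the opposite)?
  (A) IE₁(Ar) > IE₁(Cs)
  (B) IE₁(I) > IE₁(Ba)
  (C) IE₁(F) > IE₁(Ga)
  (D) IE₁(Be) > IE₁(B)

The general trend: first ionization energy increases across a period and decreases down a group.
(A) Ar (period 3, group 18) vs Cs (period 6, group 1): the stated order agrees with the simple trend.
(B) I (period 5, group 17) vs Ba (period 6, group 2): the stated order agrees with the simple trend.
(C) F (period 2, group 17) vs Ga (period 4, group 13): the stated order agrees with the simple trend.
(D) Be (period 2, group 2) vs B (period 2, group 13): the stated order contradicts the simple trend.
The exception is (D): removing B's lone 2p electron is easier than breaking Be's filled 2s².

(D)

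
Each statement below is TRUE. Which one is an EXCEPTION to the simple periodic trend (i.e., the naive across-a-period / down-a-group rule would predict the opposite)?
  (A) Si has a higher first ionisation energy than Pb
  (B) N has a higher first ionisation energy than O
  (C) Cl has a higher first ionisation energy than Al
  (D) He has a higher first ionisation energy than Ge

(B)

The general trend: first ionisation energy increases across a period and decreases down a group.
(A) Si (period 3, group 14) vs Pb (period 6, group 14): the stated order agrees with the simple trend.
(B) N (period 2, group 15) vs O (period 2, group 16): the stated order contradicts the simple trend.
(C) Cl (period 3, group 17) vs Al (period 3, group 13): the stated order agrees with the simple trend.
(D) He (period 1, group 18) vs Ge (period 4, group 14): the stated order agrees with the simple trend.
The exception is (B): pairing an electron in O's 2p⁴ costs repulsion energy, so O ionizes more easily than half-filled N (2p³).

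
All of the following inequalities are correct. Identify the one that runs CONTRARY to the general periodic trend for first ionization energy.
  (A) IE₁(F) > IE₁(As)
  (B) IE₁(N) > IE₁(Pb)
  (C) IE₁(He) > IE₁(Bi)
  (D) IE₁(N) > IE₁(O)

(D)

The general trend: first ionization energy increases across a period and decreases down a group.
(A) F (period 2, group 17) vs As (period 4, group 15): the stated order agrees with the simple trend.
(B) N (period 2, group 15) vs Pb (period 6, group 14): the stated order agrees with the simple trend.
(C) He (period 1, group 18) vs Bi (period 6, group 15): the stated order agrees with the simple trend.
(D) N (period 2, group 15) vs O (period 2, group 16): the stated order contradicts the simple trend.
The exception is (D): pairing an electron in O's 2p⁴ costs repulsion energy, so O ionizes more easily than half-filled N (2p³).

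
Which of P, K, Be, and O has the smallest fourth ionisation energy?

P

The fourth ionization energy removes an electron from the +3 ion. For each element: P³⁺ still has 2 valence electrons; K³⁺ is already 2 electrons into the core; Be³⁺ is already 1 electron into the core; O³⁺ still has 3 valence electrons.
Usually core removal costs more than valence removal, but here the competition is close: a tightly held n=2 valence electron can cost more to remove than an n=3 core electron, so the actual values have to decide it.
Valence configurations: P³⁺ [Ne]3s², O³⁺ [He]2s²2p¹.
Tabulated IE_4 (kJ/mol): P 4964, K 5877, Be 21007, O 7469.
Putting it together, IE_4: P < K < O < Be.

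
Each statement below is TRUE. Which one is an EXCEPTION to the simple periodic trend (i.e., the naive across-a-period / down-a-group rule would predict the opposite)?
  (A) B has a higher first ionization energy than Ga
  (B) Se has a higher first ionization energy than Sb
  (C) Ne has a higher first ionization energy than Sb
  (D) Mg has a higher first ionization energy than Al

(D)

The general trend: first ionization energy increases across a period and decreases down a group.
(A) B (period 2, group 13) vs Ga (period 4, group 13): the stated order agrees with the simple trend.
(B) Se (period 4, group 16) vs Sb (period 5, group 15): the stated order agrees with the simple trend.
(C) Ne (period 2, group 18) vs Sb (period 5, group 15): the stated order agrees with the simple trend.
(D) Mg (period 3, group 2) vs Al (period 3, group 13): the stated order contradicts the simple trend.
The exception is (D): Al's single 3p electron is easier to remove than one from Mg's filled 3s².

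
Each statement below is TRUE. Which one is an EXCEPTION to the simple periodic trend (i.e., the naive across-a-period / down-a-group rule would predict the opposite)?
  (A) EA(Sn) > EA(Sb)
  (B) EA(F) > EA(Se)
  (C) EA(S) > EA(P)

(A)

The general trend: electron affinity increases across a period and decreases down a group.
(A) Sn (period 5, group 14) vs Sb (period 5, group 15): the stated order contradicts the simple trend.
(B) F (period 2, group 17) vs Se (period 4, group 16): the stated order agrees with the simple trend.
(C) S (period 3, group 16) vs P (period 3, group 15): the stated order agrees with the simple trend.
The exception is (A): adding an electron to Sb's half-filled 5p³ is unfavourable, so Sn has the more exothermic EA.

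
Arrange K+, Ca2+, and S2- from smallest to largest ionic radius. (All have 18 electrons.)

Ca2+, K+, S2-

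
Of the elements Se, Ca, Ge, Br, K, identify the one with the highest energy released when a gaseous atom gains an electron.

K is in period 4, group 1; Ca is in period 4, group 2; Ge is in period 4, group 14; Se is in period 4, group 16; Br is in period 4, group 17.
Electron affinity generally becomes more exothermic across a period toward the halogens and less exothermic down a group.
All lie in period 4; the across-period trend (electron affinity increases left to right) applies, with the exception below.
Note the exception: K has a higher electron affinity than Ca, contrary to the simple trend — adding an electron to Ca (ns²) has to open a new, higher-energy np subshell, which is unfavourable.
For reference (kJ/mol): K 48, Ca 2, Ge 119, Se 195, Br 325.
The highest energy released when a gaseous atom gains an electron among these belongs to Br.

Br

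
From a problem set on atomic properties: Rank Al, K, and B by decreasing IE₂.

The second ionization energy removes an electron from the +1 ion. For each element: Al⁺ still has 2 valence electrons; K⁺ is the bare [Ar] core; B⁺ still has 2 valence electrons.
Breaking into a closed-shell core is much more expensive than removing a leftover valence electron — K has the largest IE_2 here.
Valence configurations: Al⁺ [Ne]3s², B⁺ [He]2s².
Tabulated IE_2 (kJ/mol): Al 1817, K 3052, B 2427.
Hence IE_2: Al < B < K.

K > B > Al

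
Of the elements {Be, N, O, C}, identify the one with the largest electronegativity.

O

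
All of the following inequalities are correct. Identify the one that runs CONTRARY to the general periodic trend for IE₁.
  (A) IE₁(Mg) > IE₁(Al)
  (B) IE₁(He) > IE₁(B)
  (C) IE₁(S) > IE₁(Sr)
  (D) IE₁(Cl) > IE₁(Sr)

(A)

The general trend: IE₁ increases across a period and decreases down a group.
(A) Mg (period 3, group 2) vs Al (period 3, group 13): the stated order contradicts the simple trend.
(B) He (period 1, group 18) vs B (period 2, group 13): the stated order agrees with the simple trend.
(C) S (period 3, group 16) vs Sr (period 5, group 2): the stated order agrees with the simple trend.
(D) Cl (period 3, group 17) vs Sr (period 5, group 2): the stated order agrees with the simple trend.
The exception is (A): Al's single 3p electron is easier to remove than one from Mg's filled 3s².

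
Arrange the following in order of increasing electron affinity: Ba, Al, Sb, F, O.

Ba < Al < Sb < O < F

O is in period 2, group 16; F is in period 2, group 17; Al is in period 3, group 13; Sb is in period 5, group 15; Ba is in period 6, group 2.
Atoms with high Z_eff and room in the valence shell (especially the halogens) have the most exothermic electron affinities.
These span different periods and groups, so the two trends combine.
Al > Ba: both effects reinforce here, so Al is clearly the higher of the two.
Sb > Al: period and group pull opposite ways; the across-period shift dominates (103 vs 42 kJ/mol).
O > Sb: both effects reinforce here, so O is clearly the higher of the two.
F > O: F lies to the right of O in period 2, so the across-period effect alone puts F higher.
Approximate values (kJ/mol): O 141, F 328, Al 42, Sb 103, Ba 14.
So from lowest to highest: Ba < Al < Sb < O < F.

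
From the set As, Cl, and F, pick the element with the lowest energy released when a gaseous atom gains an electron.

F is in period 2, group 17; Cl is in period 3, group 17; As is in period 4, group 15.
Adding an electron releases more energy for atoms nearer the top right (short of the noble gases).
These span different periods and groups, so the two trends combine.
F > As: relative to As, both the across-period and down-group shifts push F's electron affinity up.
Cl > F: this pair runs against the simple trend — see the exception note.
Note the exception: Cl has a higher electron affinity than F, contrary to the simple trend — F's small 2p subshell makes the incoming electron feel strong e⁻–e⁻ repulsion, so Cl actually releases more energy on gaining an electron.
Approximate values (kJ/mol): F 328, Cl 349, As 78.
The lowest energy released when a gaseous atom gains an electron among these belongs to As.

As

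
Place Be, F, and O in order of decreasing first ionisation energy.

F, O, Be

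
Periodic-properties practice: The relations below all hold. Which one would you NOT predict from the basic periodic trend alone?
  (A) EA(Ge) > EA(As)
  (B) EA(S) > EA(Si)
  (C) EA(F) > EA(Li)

The general trend: electron affinity increases across a period and decreases down a group.
(A) Ge (period 4, group 14) vs As (period 4, group 15): the stated order contradicts the simple trend.
(B) S (period 3, group 16) vs Si (period 3, group 14): the stated order agrees with the simple trend.
(C) F (period 2, group 17) vs Li (period 2, group 1): the stated order agrees with the simple trend.
The exception is (A): adding an electron to As's half-filled 4p³ is unfavourable, so Ge (4p²) has the more exothermic EA.

(A)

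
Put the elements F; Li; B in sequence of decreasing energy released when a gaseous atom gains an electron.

F, Li, B

Li is in period 2, group 1; B is in period 2, group 13; F is in period 2, group 17.
Adding an electron releases more energy for atoms nearer the top right (short of the noble gases).
All lie in period 2; the across-period trend (electron affinity increases left to right) applies, with the exception below.
Note the exception: Li has a higher electron affinity than B, contrary to the simple trend — B's ns²np¹ configuration gives only a small electron affinity — the sparsely filled np subshell binds an added electron weakly.
Approximate values (kJ/mol): Li 60, B 27, F 328.
So from highest to lowest: F > Li > B.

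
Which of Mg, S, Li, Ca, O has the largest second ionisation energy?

After 1 electron has been removed, what remains? Mg⁺ still has 1 valence electron; S⁺ still has 5 valence electrons; Li⁺ is the bare [He] core; Ca⁺ still has 1 valence electron; O⁺ still has 5 valence electrons.
Core electrons are held far more tightly than valence electrons, so Li tops the IE_2 order.
Valence configurations: Mg⁺ [Ne]3s¹, S⁺ [Ne]3s²3p³, Ca⁺ [Ar]4s¹, O⁺ [He]2s²2p³.
The numbers (kJ/mol): Mg 1451, S 2252, Li 7298, Ca 1145, O 3388.
Hence IE_2: Ca < Mg < S < O < Li.

Li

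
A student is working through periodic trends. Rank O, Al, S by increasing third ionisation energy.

Consider each +2 ion: O²⁺ still has 4 valence electrons; Al²⁺ still has 1 valence electron; S²⁺ still has 4 valence electrons.
All are still removing valence electrons, so compare the +2 ions as you would atoms: IE_3 generally rises across a period (higher Z_eff) and falls down a group (larger shell), subject to the usual subshell exceptions.
Valence configurations: O²⁺ [He]2s²2p², Al²⁺ [Ne]3s¹, S²⁺ [Ne]3s²3p².
Tabulated IE_3 (kJ/mol): O 5300, Al 2745, S 3357.
Putting it together, IE_3: Al < S < O.

Al, S, O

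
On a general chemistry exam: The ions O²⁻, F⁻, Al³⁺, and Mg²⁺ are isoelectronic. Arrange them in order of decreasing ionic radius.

All of these have 10 electrons, so size is governed by nuclear charge alone: the more protons, the stronger the pull on the same electron cloud, and the smaller the ion.
Nuclear charges: Al³⁺ (Z=13), Mg²⁺ (Z=12), F⁻ (Z=9), O²⁻ (Z=8).
Largest to smallest: O²⁻ > F⁻ > Mg²⁺ > Al³⁺.

O²⁻, F⁻, Mg²⁺, Al³⁺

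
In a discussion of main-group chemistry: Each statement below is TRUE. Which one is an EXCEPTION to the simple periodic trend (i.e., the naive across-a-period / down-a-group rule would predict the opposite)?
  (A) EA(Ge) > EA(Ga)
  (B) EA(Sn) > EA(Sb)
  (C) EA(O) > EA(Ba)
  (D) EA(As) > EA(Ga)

(B)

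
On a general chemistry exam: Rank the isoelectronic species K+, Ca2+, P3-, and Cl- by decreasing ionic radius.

All of these have 18 electrons, so size is governed by nuclear charge alone: the more protons, the stronger the pull on the same electron cloud, and the smaller the ion.
Nuclear charges: Ca2+ (Z=20), K+ (Z=19), Cl- (Z=17), P3- (Z=15).
Largest to smallest: P3- > Cl- > K+ > Ca2+.

P3- > Cl- > K+ > Ca2+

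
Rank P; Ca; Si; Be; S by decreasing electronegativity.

Be is in period 2, group 2; Si is in period 3, group 14; P is in period 3, group 15; S is in period 3, group 16; Ca is in period 4, group 2.
Electronegativity increases across a period and decreases down a group, tracking effective nuclear charge and atomic size.
Neither a single period nor a single group — weigh both effects.
Be > Ca: Be sits above Ca in group 2, so the down-group effect alone puts Be higher.
Si > Be: period and group pull opposite ways; the across-period shift dominates (1.90 vs 1.57).
P > Si: P lies to the right of Si in period 3, so the across-period effect alone puts P higher.
S > P: both are in period 3; the period trend gives S the larger value.
For reference (Pauling): Be 1.57, Si 1.90, P 2.19, S 2.58, Ca 1.00.
So from highest to lowest: S > P > Si > Be > Ca.

S, P, Si, Be, Ca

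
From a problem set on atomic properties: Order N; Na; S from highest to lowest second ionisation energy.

Na, N, S

IE_2 is the cost of taking one more electron from the +1 cation: N⁺ still has 4 valence electrons; Na⁺ is the bare [Ne] core; S⁺ still has 5 valence electrons.
Pulling an electron out of a noble-gas core costs far more than removing a remaining valence electron, so Na sits at the high end of IE_2.
Valence configurations: N⁺ [He]2s²2p², S⁺ [Ne]3s²3p³.
Approximate IE_2 values (kJ/mol): N 2856, Na 4562, S 2252.
Hence IE_2: S < N < Na.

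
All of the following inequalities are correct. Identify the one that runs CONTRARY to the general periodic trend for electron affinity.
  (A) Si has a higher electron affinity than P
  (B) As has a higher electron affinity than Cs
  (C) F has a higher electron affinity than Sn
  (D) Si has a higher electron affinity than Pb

The general trend: electron affinity increases across a period and decreases down a group.
(A) Si (period 3, group 14) vs P (period 3, group 15): the stated order contradicts the simple trend.
(B) As (period 4, group 15) vs Cs (period 6, group 1): the stated order agrees with the simple trend.
(C) F (period 2, group 17) vs Sn (period 5, group 14): the stated order agrees with the simple trend.
(D) Si (period 3, group 14) vs Pb (period 6, group 14): the stated order agrees with the simple trend.
The exception is (A): adding an electron to P's half-filled 3p³ is unfavourable, so Si (3p²) has the more exothermic EA.

(A)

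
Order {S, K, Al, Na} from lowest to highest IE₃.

Al < S < K < Na

After 2 electrons have been removed, what remains? S²⁺ still has 4 valence electrons; K²⁺ is already 1 electron into the core; Al²⁺ still has 1 valence electron; Na²⁺ is already 1 electron into the core.
Pulling an electron out of a noble-gas core costs far more than removing a remaining valence electron, so K and Na sit at the high end of IE_3.
Valence configurations: S²⁺ [Ne]3s²3p², Al²⁺ [Ne]3s¹.
Approximate IE_3 values (kJ/mol): S 3357, K 4420, Al 2745, Na 6910.
So the third ionization energies run Al < S < K < Na.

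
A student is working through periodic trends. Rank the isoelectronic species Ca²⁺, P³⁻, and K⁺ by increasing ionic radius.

Ca²⁺, K⁺, P³⁻

All of these have 18 electrons, so size is governed by nuclear charge alone: the more protons, the stronger the pull on the same electron cloud, and the smaller the ion.
Nuclear charges: Ca²⁺ (Z=20), K⁺ (Z=19), P³⁻ (Z=15).
Smallest to largest: Ca²⁺ < K⁺ < P³⁻.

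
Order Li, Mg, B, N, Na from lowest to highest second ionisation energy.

Mg, B, N, Na, Li

IE_2 is the cost of taking one more electron from the +1 cation: Li⁺ is the bare [He] core; Mg⁺ still has 1 valence electron; B⁺ still has 2 valence electrons; N⁺ still has 4 valence electrons; Na⁺ is the bare [Ne] core.
Breaking into a closed-shell core is much more expensive than removing a leftover valence electron — Na and Li have the largest IE_2 here.
Valence configurations: Mg⁺ [Ne]3s¹, B⁺ [He]2s², N⁺ [He]2s²2p².
Approximate IE_2 values (kJ/mol): Li 7298, Mg 1451, B 2427, N 2856, Na 4562.
Putting it together, IE_2: Mg < B < N < Na < Li.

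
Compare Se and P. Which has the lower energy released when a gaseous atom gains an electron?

P

EA tends to increase across a period and decrease down a group, though the pattern is less regular than for IE or radius.
A diagonal step moves right (one effect) and down (the opposite effect) at once.
Se > P: the two effects oppose for this pair; the across-period effect wins (195 vs 72 kJ/mol).
Approximate values (kJ/mol): P 72, Se 195.
So P has the lower energy released when a gaseous atom gains an electron (P < Se).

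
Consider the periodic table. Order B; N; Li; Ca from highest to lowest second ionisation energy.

Li, N, B, Ca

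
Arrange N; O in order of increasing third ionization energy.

N < O

Consider each +2 ion: N²⁺ still has 3 valence electrons; O²⁺ still has 4 valence electrons.
All are still removing valence electrons, so compare the +2 ions as you would atoms: IE_3 generally rises across a period (higher Z_eff) and falls down a group (larger shell), subject to the usual subshell exceptions.
Valence configurations: N²⁺ [He]2s²2p¹, O²⁺ [He]2s²2p².
Approximate IE_3 values (kJ/mol): N 4578, O 5300.
Hence IE_3: N < O.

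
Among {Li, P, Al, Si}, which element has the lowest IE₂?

Si

Consider each +1 ion: Li⁺ is the bare [He] core; P⁺ still has 4 valence electrons; Al⁺ still has 2 valence electrons; Si⁺ still has 3 valence electrons.
Core electrons are held far more tightly than valence electrons, so Li tops the IE_2 order.
Valence configurations: P⁺ [Ne]3s²3p², Al⁺ [Ne]3s², Si⁺ [Ne]3s²3p¹.
Si⁺ loses a lone 3p electron whereas Al⁺ must break into a filled 3s² pair, so IE_2(Al) > IE_2(Si) even though Si has the higher nuclear charge.
Approximate IE_2 values (kJ/mol): Li 7298, P 1907, Al 1817, Si 1577.
Putting it together, IE_2: Si < Al < P < Li.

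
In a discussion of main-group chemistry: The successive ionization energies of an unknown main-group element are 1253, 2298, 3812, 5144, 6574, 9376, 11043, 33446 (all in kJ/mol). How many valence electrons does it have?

7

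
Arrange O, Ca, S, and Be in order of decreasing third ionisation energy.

Be > O > Ca > S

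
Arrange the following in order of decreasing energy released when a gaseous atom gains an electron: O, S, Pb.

S > O > Pb

O is in period 2, group 16; S is in period 3, group 16; Pb is in period 6, group 14.
Adding an electron releases more energy for atoms nearer the top right (short of the noble gases).
Here both period and group differ, so the two effects have to be weighed against each other.
O > Pb: both effects reinforce here, so O is clearly the higher of the two.
S > O: this pair runs against the simple trend — see the exception note.
Note the exception: S has a higher electron affinity than O, contrary to the simple trend — the compact 2p subshell of O repels the added electron more than S's larger 3p does.
For reference (kJ/mol): O 141, S 200, Pb 35.
So from highest to lowest: S > O > Pb.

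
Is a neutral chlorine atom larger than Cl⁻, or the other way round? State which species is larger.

Cl⁻

Forming Cl⁻ adds 1 electron to Cl. More electron–electron repulsion in the same shell, with unchanged nuclear charge, lets the cloud expand.
An anion is larger than its parent atom: Cl⁻ > Cl.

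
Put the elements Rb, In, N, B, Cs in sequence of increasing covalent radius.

N < B < In < Rb < Cs

Atomic radius shrinks across a period as nuclear charge pulls the same shell inward, and grows down a group as new shells are added.
Neither a single period nor a single group — weigh both effects.
B > N: B lies to the left of N in period 2, so the across-period effect alone puts B larger.
In > B: In sits below B in group 13, so the down-group effect alone puts In larger.
Rb > In: Rb lies to the left of In in period 5, so the across-period effect alone puts Rb larger.
Cs > Rb: Cs sits below Rb in group 1, so the down-group effect alone puts Cs larger.
Tabulated atomic radius (pm): B 85, N 71, Rb 210, In 142, Cs 232.
So from smallest to largest: N < B < In < Rb < Cs.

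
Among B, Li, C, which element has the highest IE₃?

Li

The third ionization energy removes an electron from the +2 ion. For each element: B²⁺ still has 1 valence electron; Li²⁺ is already 1 electron into the core; C²⁺ still has 2 valence electrons.
Core electrons are held far more tightly than valence electrons, so Li tops the IE_3 order.
Valence configurations: B²⁺ [He]2s¹, C²⁺ [He]2s².
Tabulated IE_3 (kJ/mol): B 3660, Li 11815, C 4620.
Overall IE_3 order: B < C < Li.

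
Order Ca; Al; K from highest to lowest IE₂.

K > Al > Ca

The second ionization energy removes an electron from the +1 ion. For each element: Ca⁺ still has 1 valence electron; Al⁺ still has 2 valence electrons; K⁺ is the bare [Ar] core.
Breaking into a closed-shell core is much more expensive than removing a leftover valence electron — K has the largest IE_2 here.
Valence configurations: Ca⁺ [Ar]4s¹, Al⁺ [Ne]3s².
The numbers (kJ/mol): Ca 1145, Al 1817, K 3052.
Hence IE_2: Ca < Al < K.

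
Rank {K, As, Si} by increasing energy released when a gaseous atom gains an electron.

Si is in period 3, group 14; K is in period 4, group 1; As is in period 4, group 15.
EA tends to increase across a period and decrease down a group, though the pattern is less regular than for IE or radius.
Here both period and group differ, so the two effects have to be weighed against each other.
As > K: As lies to the right of K in period 4, so the across-period effect alone puts As higher.
Si > As: period and group pull opposite ways; the down-group shift dominates (134 vs 78 kJ/mol).
Tabulated electron affinity (kJ/mol): Si 134, K 48, As 78.
So from lowest to highest: K < As < Si.

K, As, Si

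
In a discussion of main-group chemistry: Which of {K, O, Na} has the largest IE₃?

Consider each +2 ion: K²⁺ is already 1 electron into the core; O²⁺ still has 4 valence electrons; Na²⁺ is already 1 electron into the core.
Usually core removal costs more than valence removal, but here the competition is close: a tightly held n=2 valence electron can cost more to remove than an n=3 core electron, so the actual values have to decide it.
Approximate IE_3 values (kJ/mol): K 4420, O 5300, Na 6910.
Hence IE_3: K < O < Na.

Na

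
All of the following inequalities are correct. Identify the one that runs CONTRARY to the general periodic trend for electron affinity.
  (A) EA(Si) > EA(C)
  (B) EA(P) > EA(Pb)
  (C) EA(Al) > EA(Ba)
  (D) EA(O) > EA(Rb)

(A)

The general trend: electron affinity increases across a period and decreases down a group.
(A) Si (period 3, group 14) vs C (period 2, group 14): the stated order contradicts the simple trend.
(B) P (period 3, group 15) vs Pb (period 6, group 14): the stated order agrees with the simple trend.
(C) Al (period 3, group 13) vs Ba (period 6, group 2): the stated order agrees with the simple trend.
(D) O (period 2, group 16) vs Rb (period 5, group 1): the stated order agrees with the simple trend.
The exception is (A): Si's larger, more diffuse 3p orbitals accept an added electron slightly more readily than C's compact 2p.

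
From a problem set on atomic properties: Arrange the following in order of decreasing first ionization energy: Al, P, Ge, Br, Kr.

Kr > Br > P > Ge > Al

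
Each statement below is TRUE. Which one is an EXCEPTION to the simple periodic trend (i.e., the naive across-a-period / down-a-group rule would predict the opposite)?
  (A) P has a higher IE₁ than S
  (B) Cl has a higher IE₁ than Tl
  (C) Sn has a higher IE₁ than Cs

(A)

The general trend: IE₁ increases across a period and decreases down a group.
(A) P (period 3, group 15) vs S (period 3, group 16): the stated order contradicts the simple trend.
(B) Cl (period 3, group 17) vs Tl (period 6, group 13): the stated order agrees with the simple trend.
(C) Sn (period 5, group 14) vs Cs (period 6, group 1): the stated order agrees with the simple trend.
The exception is (A): S (3p⁴) ionizes more easily than half-filled P (3p³) because the paired 3p electron in S is pushed out by e⁻–e⁻ repulsion.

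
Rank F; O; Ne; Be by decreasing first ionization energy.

IE₁ increases left→right with effective nuclear charge and decreases top→bottom as the valence shell moves farther out.
All lie in period 2, so first ionization energy increases left to right.
So from highest to lowest: Ne > F > O > Be.

Ne, F, O, Be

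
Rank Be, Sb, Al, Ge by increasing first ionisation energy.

Be is in period 2, group 2; Al is in period 3, group 13; Ge is in period 4, group 14; Sb is in period 5, group 15.
First ionization energy rises across a period (greater Z_eff holds electrons more tightly) and falls down a group (valence electrons are farther from the nucleus).
These sit on a diagonal, where the across-period and down-group effects partly cancel.
Ge > Al: period and group pull opposite ways; the across-period shift dominates (762 vs 578 kJ/mol).
Sb > Ge: period and group pull opposite ways; the across-period shift dominates (831 vs 762 kJ/mol).
Be > Sb: the two effects oppose for this pair; the down-group effect wins (900 vs 831 kJ/mol).
Tabulated first ionization energy (kJ/mol): Be 900, Al 578, Ge 762, Sb 831.
So from lowest to highest: Al < Ge < Sb < Be.

Al, Ge, Sb, Be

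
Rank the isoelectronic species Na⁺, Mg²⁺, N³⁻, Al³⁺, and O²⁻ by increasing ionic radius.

Al³⁺, Mg²⁺, Na⁺, O²⁻, N³⁻

All of these have 10 electrons, so size is governed by nuclear charge alone: the more protons, the stronger the pull on the same electron cloud, and the smaller the ion.
Nuclear charges: Al³⁺ (Z=13), Mg²⁺ (Z=12), Na⁺ (Z=11), O²⁻ (Z=8), N³⁻ (Z=7).
Smallest to largest: Al³⁺ < Mg²⁺ < Na⁺ < O²⁻ < N³⁻.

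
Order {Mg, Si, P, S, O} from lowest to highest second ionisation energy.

Mg < Si < P < S < O

After 1 electron has been removed, what remains? Mg⁺ still has 1 valence electron; Si⁺ still has 3 valence electrons; P⁺ still has 4 valence electrons; S⁺ still has 5 valence electrons; O⁺ still has 5 valence electrons.
All are still removing valence electrons, so compare the +1 ions as you would atoms: IE_2 generally rises across a period (higher Z_eff) and falls down a group (larger shell), subject to the usual subshell exceptions.
Valence configurations: Mg⁺ [Ne]3s¹, Si⁺ [Ne]3s²3p¹, P⁺ [Ne]3s²3p², S⁺ [Ne]3s²3p³, O⁺ [He]2s²2p³.
Approximate IE_2 values (kJ/mol): Mg 1451, Si 1577, P 1907, S 2252, O 3388.
So the second ionization energies run Mg < Si < P < S < O.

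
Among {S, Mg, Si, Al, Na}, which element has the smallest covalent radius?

S

Atomic radius shrinks across a period as nuclear charge pulls the same shell inward, and grows down a group as new shells are added.
All lie in period 3, so atomic radius increases right to left.
The smallest covalent radius among these belongs to S.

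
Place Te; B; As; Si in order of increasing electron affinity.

B is in period 2, group 13; Si is in period 3, group 14; As is in period 4, group 15; Te is in period 5, group 16.
Adding an electron releases more energy for atoms nearer the top right (short of the noble gases).
These sit on a diagonal, where the across-period and down-group effects partly cancel.
As > B: the two effects oppose for this pair; the across-period effect wins (78 vs 27 kJ/mol).
Si > As: the two effects oppose for this pair; the down-group effect wins (134 vs 78 kJ/mol).
Te > Si: the two effects oppose for this pair; the across-period effect wins (190 vs 134 kJ/mol).
Approximate values (kJ/mol): B 27, Si 134, As 78, Te 190.
So from lowest to highest: B < As < Si < Te.

B < As < Si < Te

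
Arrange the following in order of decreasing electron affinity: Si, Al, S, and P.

S > Si > P > Al

Al is in period 3, group 13; Si is in period 3, group 14; P is in period 3, group 15; S is in period 3, group 16.
EA tends to increase across a period and decrease down a group, though the pattern is less regular than for IE or radius.
All lie in period 3; the across-period trend (electron affinity increases left to right) applies, with the exception below.
Note the exception: Si has a higher electron affinity than P, contrary to the simple trend — adding an electron to P's half-filled 3p³ is unfavourable, so Si (3p²) has the more exothermic EA.
Approximate values (kJ/mol): Al 42, Si 134, P 72, S 200.
So from highest to lowest: S > Si > P > Al.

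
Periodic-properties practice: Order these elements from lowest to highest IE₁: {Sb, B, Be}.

Be is in period 2, group 2; B is in period 2, group 13; Sb is in period 5, group 15.
Removing the outermost electron gets harder across a period and easier down a group.
Here both period and group differ, so the two effects have to be weighed against each other.
Sb > B: period and group pull opposite ways; the across-period shift dominates (831 vs 801 kJ/mol).
Be > Sb: the two effects oppose for this pair; the down-group effect wins (900 vs 831 kJ/mol).
Note the exception: Be has a higher first ionization energy than B, contrary to the simple trend — removing B's lone 2p electron is easier than breaking Be's filled 2s².
Approximate values (kJ/mol): Be 900, B 801, Sb 831.
So from lowest to highest: B < Sb < Be.

B, Sb, Be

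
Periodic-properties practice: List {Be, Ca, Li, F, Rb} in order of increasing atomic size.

Radius decreases left→right (rising Z_eff, same n) and increases top→bottom (higher n).
Neither a single period nor a single group — weigh both effects.
Be > F: both are in period 2; the period trend gives Be the larger value.
Li > Be: Li lies to the left of Be in period 2, so the across-period effect alone puts Li larger.
Ca > Li: period and group pull opposite ways; the down-group shift dominates (171 vs 133 pm).
Rb > Ca: relative to Ca, both the across-period and down-group shifts push Rb's atomic radius up.
Tabulated atomic radius (pm): Li 133, Be 102, F 64, Ca 171, Rb 210.
So from smallest to largest: F < Be < Li < Ca < Rb.

F < Be < Li < Ca < Rb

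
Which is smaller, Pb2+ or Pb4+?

Both ions have Z = 82 protons, but Pb4+ has lost more electrons, so its remaining electrons feel a larger effective nuclear charge per electron and are pulled in more tightly.
Higher positive charge → smaller ion, so Pb2+ > Pb4+.

Pb4+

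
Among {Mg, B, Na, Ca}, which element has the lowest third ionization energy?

After 2 electrons have been removed, what remains? Mg²⁺ is the bare [Ne] core; B²⁺ still has 1 valence electron; Na²⁺ is already 1 electron into the core; Ca²⁺ is the bare [Ar] core.
Core electrons are held far more tightly than valence electrons, so Ca, Na and Mg top the IE_3 order.
Approximate IE_3 values (kJ/mol): Mg 7733, B 3660, Na 6910, Ca 4912.
So the third ionization energies run B < Ca < Na < Mg.

B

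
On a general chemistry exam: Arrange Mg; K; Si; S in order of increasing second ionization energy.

Mg, Si, S, K

Consider each +1 ion: Mg⁺ still has 1 valence electron; K⁺ is the bare [Ar] core; Si⁺ still has 3 valence electrons; S⁺ still has 5 valence electrons.
Pulling an electron out of a noble-gas core costs far more than removing a remaining valence electron, so K sits at the high end of IE_2.
Valence configurations: Mg⁺ [Ne]3s¹, Si⁺ [Ne]3s²3p¹, S⁺ [Ne]3s²3p³.
The numbers (kJ/mol): Mg 1451, K 3052, Si 1577, S 2252.
Hence IE_2: Mg < Si < S < K.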